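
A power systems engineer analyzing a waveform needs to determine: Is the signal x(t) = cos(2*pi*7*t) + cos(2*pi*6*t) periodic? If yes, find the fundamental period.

f1 = 7 Hz, f2 = 6 Hz
Period T1 = 1/7, T2 = 1/6
Ratio T1/T2 = 6/7, which is rational.
The signal is periodic with fundamental period T = 1/GCD(7,6) = 1 s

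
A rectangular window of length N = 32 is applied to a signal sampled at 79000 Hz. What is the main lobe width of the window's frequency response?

For a rectangular window of length N,
the main lobe width in frequency is 2*f_s/N.
= 2*79000/32 = 9875/2 Hz
This determines the minimum frequency separation for resolving two sinusoids.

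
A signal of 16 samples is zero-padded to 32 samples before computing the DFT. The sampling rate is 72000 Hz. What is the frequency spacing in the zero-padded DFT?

Original DFT: N = 16, resolution = f_s/N = 72000/16 = 4500 Hz
Zero-padded DFT: N = 32, resolution = f_s/N = 72000/32 = 2250 Hz
Zero-padding interpolates the spectrum (finer frequency grid)
but does NOT improve the true spectral resolution (ability to resolve close frequencies).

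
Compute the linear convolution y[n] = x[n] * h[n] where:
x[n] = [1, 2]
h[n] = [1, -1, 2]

y[n] = sum_k x[k]*h[n-k]. Output length = len(x) + len(h) - 1 = 2 + 3 - 1 = 4.
y[0] = 1*1 = 1
y[1] = 2*1 + 1*-1 = 1
y[2] = 2*-1 + 1*2 = 0
y[3] = 2*2 = 4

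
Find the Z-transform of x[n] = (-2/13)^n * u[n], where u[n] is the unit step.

The Z-transform of a^n * u[n] is z/(z-a) for |z| > |a|.
Here a = -2/13, so X(z) = z/(z - (-2/13)) = 13z/(13z + 2)
ROC: |z| > 2/13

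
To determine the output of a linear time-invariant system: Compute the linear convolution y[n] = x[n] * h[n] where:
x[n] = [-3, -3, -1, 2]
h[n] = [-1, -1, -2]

y[n] = sum_k x[k]*h[n-k]. Output length = len(x) + len(h) - 1 = 4 + 3 - 1 = 6.
y[0] = -3*-1 = 3
y[1] = -3*-1 + -3*-1 = 6
y[2] = -1*-1 + -3*-1 + -3*-2 = 10
y[3] = 2*-1 + -1*-1 + -3*-2 = 5
y[4] = 2*-1 + -1*-2 = 0
y[5] = 2*-2 = -4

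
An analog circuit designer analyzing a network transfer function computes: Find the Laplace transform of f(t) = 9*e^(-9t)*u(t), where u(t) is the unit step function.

Standard Laplace transform pair:
e^(-at)*u(t) <-> 1/(s+a)
With a = 9: L{9*e^(-9t)*u(t)} = 9/(s+9), ROC: Re(s) > -9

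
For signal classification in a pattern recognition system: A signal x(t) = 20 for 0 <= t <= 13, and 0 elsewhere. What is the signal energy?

Energy = integral of |x(t)|^2 dt over the signal duration
= 20^2 * 13 = 400 * 13 = 5200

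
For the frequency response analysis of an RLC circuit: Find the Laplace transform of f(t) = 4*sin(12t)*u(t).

Standard pair: sin(wt)*u(t) <-> w/(s^2+w^2)
With w = 12: L{4*sin(12t)*u(t)} = 48/(s^2+144)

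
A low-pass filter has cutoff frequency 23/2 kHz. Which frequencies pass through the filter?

A low-pass filter passes all frequencies below the cutoff frequency 23/2 kHz and attenuates higher frequencies.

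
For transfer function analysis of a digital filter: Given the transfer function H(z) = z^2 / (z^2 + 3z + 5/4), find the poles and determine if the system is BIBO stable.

Poles are roots of the denominator: z^2 + 3z + 5/4 = 0.
Quadratic formula: z = [-(3) +/- sqrt((3)^2 - 4*(5/4))] / 2
Discriminant = 9 - 5 = 4; sqrt = 2.
z = (-3 +/- 2) / 2 => z = -1/2 or z = -5/2.
|p1| = 5/2, |p2| = 1/2.
For BIBO stability, all poles must lie inside the unit circle (|p| < 1).
System is UNSTABLE since at least one |p| >= 1.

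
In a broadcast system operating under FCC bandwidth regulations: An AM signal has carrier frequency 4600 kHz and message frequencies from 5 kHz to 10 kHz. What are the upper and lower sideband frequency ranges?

Upper sideband (USB) = fc + [fm_low, fm_high] = 4600 + [5, 10] = [4605, 4610] kHz
Lower sideband (LSB) = fc - [fm_high, fm_low] = 4600 - [10, 5] = [4590, 4595] kHz
Total occupied spectrum: 4590 kHz to 4610 kHz (plus carrier at 4600 kHz)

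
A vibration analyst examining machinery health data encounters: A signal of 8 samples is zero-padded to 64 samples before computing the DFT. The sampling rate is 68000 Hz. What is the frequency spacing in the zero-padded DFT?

Original DFT: N = 8, resolution = f_s/N = 68000/8 = 8500 Hz
Zero-padded DFT: N = 64, resolution = f_s/N = 68000/64 = 2125/2 Hz
Zero-padding interpolates the spectrum (finer frequency grid)
but does NOT improve the true spectral resolution (ability to resolve close frequencies).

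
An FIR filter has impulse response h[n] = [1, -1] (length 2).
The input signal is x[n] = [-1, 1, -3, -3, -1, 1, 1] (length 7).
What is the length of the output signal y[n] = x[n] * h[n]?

For linear convolution, the output length is:
len(y) = len(x) + len(h) - 1 = 7 + 2 - 1 = 8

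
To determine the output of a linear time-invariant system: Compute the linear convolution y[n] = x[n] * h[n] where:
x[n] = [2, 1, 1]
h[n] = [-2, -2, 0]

y[n] = sum_k x[k]*h[n-k]. Output length = len(x) + len(h) - 1 = 3 + 3 - 1 = 5.
y[0] = 2*-2 = -4
y[1] = 1*-2 + 2*-2 = -6
y[2] = 1*-2 + 1*-2 + 2*0 = -4
y[3] = 1*-2 + 1*0 = -2
y[4] = 1*0 = 0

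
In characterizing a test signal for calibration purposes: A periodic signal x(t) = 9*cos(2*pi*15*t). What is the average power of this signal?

Average power of A*cos(wt) is A^2/2.
P = 9^2 / 2 = 81/2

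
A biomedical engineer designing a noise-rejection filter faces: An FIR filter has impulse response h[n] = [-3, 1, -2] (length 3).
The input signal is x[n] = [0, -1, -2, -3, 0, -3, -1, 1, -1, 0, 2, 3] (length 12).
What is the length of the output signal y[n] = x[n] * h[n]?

For linear convolution, the output length is:
len(y) = len(x) + len(h) - 1 = 12 + 3 - 1 = 14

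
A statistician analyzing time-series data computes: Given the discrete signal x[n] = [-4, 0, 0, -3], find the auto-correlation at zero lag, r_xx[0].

The auto-correlation at zero lag r_xx[0] equals the signal energy.
r_xx[0] = sum of x[n]^2 = (-4)^2 + 0^2 + 0^2 + (-3)^2
= 16 + 0 + 0 + 9 = 25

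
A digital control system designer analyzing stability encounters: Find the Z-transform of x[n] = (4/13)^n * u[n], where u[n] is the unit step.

The Z-transform of a^n * u[n] is z/(z-a) for |z| > |a|.
Here a = 4/13, so X(z) = z/(z - (4/13)) = 13z/(13z - 4)
ROC: |z| > 4/13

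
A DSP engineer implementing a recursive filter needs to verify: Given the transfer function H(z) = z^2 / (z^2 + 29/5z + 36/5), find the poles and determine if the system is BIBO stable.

Poles are roots of the denominator: z^2 + 29/5z + 36/5 = 0.
Quadratic formula: z = [-(29/5) +/- sqrt((29/5)^2 - 4*(36/5))] / 2
Discriminant = 841/25 - 144/5 = 121/25; sqrt = 11/5.
z = (-29/5 +/- 11/5) / 2 => z = -9/5 or z = -4.
|p1| = 4, |p2| = 9/5.
For BIBO stability, all poles must lie inside the unit circle (|p| < 1).
System is UNSTABLE since at least one |p| >= 1.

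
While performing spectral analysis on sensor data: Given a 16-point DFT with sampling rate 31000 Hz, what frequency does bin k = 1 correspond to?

The frequency of DFT bin k is: f_k = k * f_s / N
f_1 = 1 * 31000 / 16 = 3875/2 Hz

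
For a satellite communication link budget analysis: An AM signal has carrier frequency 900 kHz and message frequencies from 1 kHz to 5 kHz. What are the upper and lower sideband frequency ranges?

Upper sideband (USB) = fc + [fm_low, fm_high] = 900 + [1, 5] = [901, 905] kHz
Lower sideband (LSB) = fc - [fm_high, fm_low] = 900 - [5, 1] = [895, 899] kHz
Total occupied spectrum: 895 kHz to 905 kHz (plus carrier at 900 kHz)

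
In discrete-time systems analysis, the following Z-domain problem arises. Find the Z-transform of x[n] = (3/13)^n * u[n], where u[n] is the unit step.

The Z-transform of a^n * u[n] is z/(z-a) for |z| > |a|.
Here a = 3/13, so X(z) = z/(z - (3/13)) = 13z/(13z - 3)
ROC: |z| > 3/13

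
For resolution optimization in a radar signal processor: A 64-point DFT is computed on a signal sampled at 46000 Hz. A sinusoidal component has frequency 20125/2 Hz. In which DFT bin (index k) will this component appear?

DFT frequency resolution = f_s/N = 46000/64 = 2875/4 Hz
Bin index k = f_signal / resolution = 20125/2 / 2875/4 = 14
The signal frequency 20125/2 Hz falls in DFT bin k = 14.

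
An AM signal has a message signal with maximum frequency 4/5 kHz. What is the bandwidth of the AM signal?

In AM (double-sideband), the bandwidth is twice the message frequency.
BW = 2 * f_m = 2 * 4/5 kHz = 8/5 kHz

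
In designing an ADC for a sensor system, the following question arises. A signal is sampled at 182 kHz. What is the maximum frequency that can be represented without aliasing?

The maximum frequency that can be represented without aliasing
is the Nyquist frequency: f_max = f_s / 2 = 182 kHz / 2 = 91 kHz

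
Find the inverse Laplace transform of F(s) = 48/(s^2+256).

Standard pair: w/(s^2+w^2) <-> sin(wt)*u(t)
Recognize w^2 = 256, so w = 16; numerator 48 = 3*16.
f(t) = 3*sin(16t)*u(t)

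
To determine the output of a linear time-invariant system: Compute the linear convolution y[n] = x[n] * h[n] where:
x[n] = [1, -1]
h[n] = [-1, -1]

y[n] = sum_k x[k]*h[n-k]. Output length = len(x) + len(h) - 1 = 2 + 2 - 1 = 3.
y[0] = 1*-1 = -1
y[1] = -1*-1 + 1*-1 = 0
y[2] = -1*-1 = 1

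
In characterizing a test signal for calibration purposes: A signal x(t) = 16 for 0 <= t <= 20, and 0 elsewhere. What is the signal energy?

Energy = integral of |x(t)|^2 dt over the signal duration
= 16^2 * 20 = 256 * 20 = 5120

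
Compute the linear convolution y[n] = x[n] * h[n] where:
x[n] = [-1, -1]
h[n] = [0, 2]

y[n] = sum_k x[k]*h[n-k]. Output length = len(x) + len(h) - 1 = 2 + 2 - 1 = 3.
y[0] = -1*0 = 0
y[1] = -1*0 + -1*2 = -2
y[2] = -1*2 = -2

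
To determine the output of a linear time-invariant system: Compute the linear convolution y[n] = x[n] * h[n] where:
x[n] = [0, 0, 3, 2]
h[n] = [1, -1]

y[n] = sum_k x[k]*h[n-k]. Output length = len(x) + len(h) - 1 = 4 + 2 - 1 = 5.
y[0] = 0*1 = 0
y[1] = 0*1 + 0*-1 = 0
y[2] = 3*1 + 0*-1 = 3
y[3] = 2*1 + 3*-1 = -1
y[4] = 2*-1 = -2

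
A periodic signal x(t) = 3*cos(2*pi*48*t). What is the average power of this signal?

Average power of A*cos(wt) is A^2/2.
P = 3^2 / 2 = 9/2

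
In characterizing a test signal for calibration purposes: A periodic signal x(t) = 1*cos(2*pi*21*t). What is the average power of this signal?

Average power of A*cos(wt) is A^2/2.
P = 1^2 / 2 = 1/2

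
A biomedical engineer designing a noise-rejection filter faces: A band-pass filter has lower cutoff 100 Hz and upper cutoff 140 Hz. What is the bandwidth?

Bandwidth = f_high - f_low
= 140 Hz - 100 Hz = 40 Hz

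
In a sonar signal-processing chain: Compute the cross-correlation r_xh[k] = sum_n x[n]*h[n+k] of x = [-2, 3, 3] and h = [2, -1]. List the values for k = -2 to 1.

Both sequences indexed from 0 and zero outside their support.
Lags with overlap: k = -2 to 1.
  r_xh[-2] = x[2]*h[0] = 6
  r_xh[-1] = x[1]*h[0] + x[2]*h[1] = 3
  r_xh[0] = x[0]*h[0] + x[1]*h[1] = -7
  r_xh[1] = x[0]*h[1] = 2
r_xh = [6, 3, -7, 2] (for k = -2, ..., 1)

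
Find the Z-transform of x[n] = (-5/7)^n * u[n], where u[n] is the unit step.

The Z-transform of a^n * u[n] is z/(z-a) for |z| > |a|.
Here a = -5/7, so X(z) = z/(z - (-5/7)) = 7z/(7z + 5)
ROC: |z| > 5/7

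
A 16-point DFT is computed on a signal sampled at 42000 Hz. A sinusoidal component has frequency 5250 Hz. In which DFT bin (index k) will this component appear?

DFT frequency resolution = f_s/N = 42000/16 = 2625 Hz
Bin index k = f_signal / resolution = 5250 / 2625 = 2
The signal frequency 5250 Hz falls in DFT bin k = 2.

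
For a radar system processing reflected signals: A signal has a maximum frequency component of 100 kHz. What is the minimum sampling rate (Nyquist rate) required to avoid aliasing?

By the Nyquist-Shannon sampling theorem,
the minimum sampling rate (Nyquist rate) must be at least 2 * f_max.
Nyquist rate = 2 * 100 kHz = 200 kHz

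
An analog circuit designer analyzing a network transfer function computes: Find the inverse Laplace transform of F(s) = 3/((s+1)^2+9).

Standard pair: w/((s+a)^2+w^2) <-> e^(-at)*sin(wt)*u(t)
With a=1, w=3: f(t) = e^(-t)*sin(3t)*u(t)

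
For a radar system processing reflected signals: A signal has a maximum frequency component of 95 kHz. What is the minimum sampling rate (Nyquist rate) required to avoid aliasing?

By the Nyquist-Shannon sampling theorem,
the minimum sampling rate (Nyquist rate) must be at least 2 * f_max.
Nyquist rate = 2 * 95 kHz = 190 kHz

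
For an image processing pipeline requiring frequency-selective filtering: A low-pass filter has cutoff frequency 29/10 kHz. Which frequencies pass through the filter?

A low-pass filter passes all frequencies below the cutoff frequency 29/10 kHz and attenuates higher frequencies.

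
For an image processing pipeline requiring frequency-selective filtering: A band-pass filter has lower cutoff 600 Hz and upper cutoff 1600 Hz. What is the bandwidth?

Bandwidth = f_high - f_low
= 1600 Hz - 600 Hz = 1000 Hz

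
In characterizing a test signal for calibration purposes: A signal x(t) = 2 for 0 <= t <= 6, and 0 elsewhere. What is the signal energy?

Energy = integral of |x(t)|^2 dt over the signal duration
= 2^2 * 6 = 4 * 6 = 24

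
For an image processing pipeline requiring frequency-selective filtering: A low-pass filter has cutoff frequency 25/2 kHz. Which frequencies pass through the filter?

A low-pass filter passes all frequencies below the cutoff frequency 25/2 kHz and attenuates higher frequencies.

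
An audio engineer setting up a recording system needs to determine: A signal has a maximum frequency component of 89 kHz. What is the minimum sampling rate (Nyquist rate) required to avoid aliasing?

By the Nyquist-Shannon sampling theorem,
the minimum sampling rate (Nyquist rate) must be at least 2 * f_max.
Nyquist rate = 2 * 89 kHz = 178 kHz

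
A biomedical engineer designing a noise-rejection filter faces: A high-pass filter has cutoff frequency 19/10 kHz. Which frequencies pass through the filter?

A high-pass filter passes all frequencies above the cutoff frequency 19/10 kHz and attenuates lower frequencies.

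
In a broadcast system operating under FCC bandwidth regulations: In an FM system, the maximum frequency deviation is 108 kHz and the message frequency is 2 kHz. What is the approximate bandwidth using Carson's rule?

Carson's rule: BW = 2*(delta_f + f_m)
= 2*(108 + 2) kHz = 220 kHz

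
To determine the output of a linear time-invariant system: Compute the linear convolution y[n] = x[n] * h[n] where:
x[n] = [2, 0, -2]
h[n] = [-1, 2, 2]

y[n] = sum_k x[k]*h[n-k]. Output length = len(x) + len(h) - 1 = 3 + 3 - 1 = 5.
y[0] = 2*-1 = -2
y[1] = 0*-1 + 2*2 = 4
y[2] = -2*-1 + 0*2 + 2*2 = 6
y[3] = -2*2 + 0*2 = -4
y[4] = -2*2 = -4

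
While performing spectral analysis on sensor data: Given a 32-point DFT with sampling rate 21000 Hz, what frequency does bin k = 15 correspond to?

The frequency of DFT bin k is: f_k = k * f_s / N
f_15 = 15 * 21000 / 32 = 39375/4 Hz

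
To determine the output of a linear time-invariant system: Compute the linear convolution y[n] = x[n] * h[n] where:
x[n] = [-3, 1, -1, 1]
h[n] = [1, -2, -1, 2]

y[n] = sum_k x[k]*h[n-k]. Output length = len(x) + len(h) - 1 = 4 + 4 - 1 = 7.
y[0] = -3*1 = -3
y[1] = 1*1 + -3*-2 = 7
y[2] = -1*1 + 1*-2 + -3*-1 = 0
y[3] = 1*1 + -1*-2 + 1*-1 + -3*2 = -4
y[4] = 1*-2 + -1*-1 + 1*2 = 1
y[5] = 1*-1 + -1*2 = -3
y[6] = 1*2 = 2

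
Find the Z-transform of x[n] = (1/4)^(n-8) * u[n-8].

Time-shifting property: if X(z) = Z{x[n]}, then Z{x[n-d]} = z^(-d) * X(z)
X(z) = z/(z - 1/4) for x[n] = (1/4)^n * u[n]
Z{x[n-8]} = z^(-8) * z/(z - 1/4) = z^(-7)/(z - 1/4)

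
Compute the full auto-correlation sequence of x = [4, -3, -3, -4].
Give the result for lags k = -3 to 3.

r_xx[k] = sum_m x[m]*x[m+k], indexed from 0, for k = -3 to 3:
  r_xx[-3] = x[3]*x[0] = -16
  r_xx[-2] = x[2]*x[0] + x[3]*x[1] = 0
  r_xx[-1] = x[1]*x[0] + x[2]*x[1] + x[3]*x[2] = 9
  r_xx[0] = x[0]*x[0] + x[1]*x[1] + x[2]*x[2] + x[3]*x[3] = 50
  r_xx[1] = x[0]*x[1] + x[1]*x[2] + x[2]*x[3] = 9
  r_xx[2] = x[0]*x[2] + x[1]*x[3] = 0
  r_xx[3] = x[0]*x[3] = -16
r_xx = [-16, 0, 9, 50, 9, 0, -16]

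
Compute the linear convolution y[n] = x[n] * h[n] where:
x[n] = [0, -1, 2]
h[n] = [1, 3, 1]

y[n] = sum_k x[k]*h[n-k]. Output length = len(x) + len(h) - 1 = 3 + 3 - 1 = 5.
y[0] = 0*1 = 0
y[1] = -1*1 + 0*3 = -1
y[2] = 2*1 + -1*3 + 0*1 = -1
y[3] = 2*3 + -1*1 = 5
y[4] = 2*1 = 2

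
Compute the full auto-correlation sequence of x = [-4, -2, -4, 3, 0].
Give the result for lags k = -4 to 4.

r_xx[k] = sum_m x[m]*x[m+k], indexed from 0, for k = -4 to 4:
  r_xx[-4] = x[4]*x[0] = 0
  r_xx[-3] = x[3]*x[0] + x[4]*x[1] = -12
  r_xx[-2] = x[2]*x[0] + x[3]*x[1] + x[4]*x[2] = 10
  r_xx[-1] = x[1]*x[0] + x[2]*x[1] + x[3]*x[2] + x[4]*x[3] = 4
  r_xx[0] = x[0]*x[0] + x[1]*x[1] + x[2]*x[2] + x[3]*x[3] + x[4]*x[4] = 45
  r_xx[1] = x[0]*x[1] + x[1]*x[2] + x[2]*x[3] + x[3]*x[4] = 4
  r_xx[2] = x[0]*x[2] + x[1]*x[3] + x[2]*x[4] = 10
  r_xx[3] = x[0]*x[3] + x[1]*x[4] = -12
  r_xx[4] = x[0]*x[4] = 0
r_xx = [0, -12, 10, 4, 45, 4, 10, -12, 0]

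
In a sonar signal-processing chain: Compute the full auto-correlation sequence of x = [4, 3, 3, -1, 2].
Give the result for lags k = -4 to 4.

r_xx[k] = sum_m x[m]*x[m+k], indexed from 0, for k = -4 to 4:
  r_xx[-4] = x[4]*x[0] = 8
  r_xx[-3] = x[3]*x[0] + x[4]*x[1] = 2
  r_xx[-2] = x[2]*x[0] + x[3]*x[1] + x[4]*x[2] = 15
  r_xx[-1] = x[1]*x[0] + x[2]*x[1] + x[3]*x[2] + x[4]*x[3] = 16
  r_xx[0] = x[0]*x[0] + x[1]*x[1] + x[2]*x[2] + x[3]*x[3] + x[4]*x[4] = 39
  r_xx[1] = x[0]*x[1] + x[1]*x[2] + x[2]*x[3] + x[3]*x[4] = 16
  r_xx[2] = x[0]*x[2] + x[1]*x[3] + x[2]*x[4] = 15
  r_xx[3] = x[0]*x[3] + x[1]*x[4] = 2
  r_xx[4] = x[0]*x[4] = 8
r_xx = [8, 2, 15, 16, 39, 16, 15, 2, 8]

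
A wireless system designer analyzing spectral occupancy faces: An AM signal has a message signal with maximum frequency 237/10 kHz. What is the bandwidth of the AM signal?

In AM (double-sideband), the bandwidth is twice the message frequency.
BW = 2 * f_m = 2 * 237/10 kHz = 237/5 kHz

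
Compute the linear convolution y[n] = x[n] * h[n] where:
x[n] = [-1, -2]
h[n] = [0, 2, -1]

y[n] = sum_k x[k]*h[n-k]. Output length = len(x) + len(h) - 1 = 2 + 3 - 1 = 4.
y[0] = -1*0 = 0
y[1] = -2*0 + -1*2 = -2
y[2] = -2*2 + -1*-1 = -3
y[3] = -2*-1 = 2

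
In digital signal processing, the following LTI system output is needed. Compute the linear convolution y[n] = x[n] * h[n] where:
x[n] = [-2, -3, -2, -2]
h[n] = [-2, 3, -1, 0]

y[n] = sum_k x[k]*h[n-k]. Output length = len(x) + len(h) - 1 = 4 + 4 - 1 = 7.
y[0] = -2*-2 = 4
y[1] = -3*-2 + -2*3 = 0
y[2] = -2*-2 + -3*3 + -2*-1 = -3
y[3] = -2*-2 + -2*3 + -3*-1 + -2*0 = 1
y[4] = -2*3 + -2*-1 + -3*0 = -4
y[5] = -2*-1 + -2*0 = 2
y[6] = -2*0 = 0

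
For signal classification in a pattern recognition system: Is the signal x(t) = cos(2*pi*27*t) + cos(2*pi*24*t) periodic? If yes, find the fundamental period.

f1 = 27 Hz, f2 = 24 Hz
Period T1 = 1/27, T2 = 1/24
Ratio T1/T2 = 24/27, which is rational.
The signal is periodic with fundamental period T = 1/GCD(27,24) = 1/3 s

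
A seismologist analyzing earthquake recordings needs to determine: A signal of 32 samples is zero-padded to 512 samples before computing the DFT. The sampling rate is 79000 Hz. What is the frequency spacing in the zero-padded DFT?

Original DFT: N = 32, resolution = f_s/N = 79000/32 = 9875/4 Hz
Zero-padded DFT: N = 512, resolution = f_s/N = 79000/512 = 9875/64 Hz
Zero-padding interpolates the spectrum (finer frequency grid)
but does NOT improve the true spectral resolution (ability to resolve close frequencies).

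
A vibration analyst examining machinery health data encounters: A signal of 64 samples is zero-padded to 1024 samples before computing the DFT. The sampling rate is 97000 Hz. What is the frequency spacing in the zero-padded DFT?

Original DFT: N = 64, resolution = f_s/N = 97000/64 = 12125/8 Hz
Zero-padded DFT: N = 1024, resolution = f_s/N = 97000/1024 = 12125/128 Hz
Zero-padding interpolates the spectrum (finer frequency grid)
but does NOT improve the true spectral resolution (ability to resolve close frequencies).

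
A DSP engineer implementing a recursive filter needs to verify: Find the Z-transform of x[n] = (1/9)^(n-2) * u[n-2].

Time-shifting property: if X(z) = Z{x[n]}, then Z{x[n-d]} = z^(-d) * X(z)
X(z) = z/(z - 1/9) for x[n] = (1/9)^n * u[n]
Z{x[n-2]} = z^(-2) * z/(z - 1/9) = z^(-1)/(z - 1/9)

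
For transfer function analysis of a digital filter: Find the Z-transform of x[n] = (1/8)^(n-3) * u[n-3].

Time-shifting property: if X(z) = Z{x[n]}, then Z{x[n-d]} = z^(-d) * X(z)
X(z) = z/(z - 1/8) for x[n] = (1/8)^n * u[n]
Z{x[n-3]} = z^(-3) * z/(z - 1/8) = z^(-2)/(z - 1/8)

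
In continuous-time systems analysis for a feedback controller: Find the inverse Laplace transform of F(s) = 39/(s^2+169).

Standard pair: w/(s^2+w^2) <-> sin(wt)*u(t)
Recognize w^2 = 169, so w = 13; numerator 39 = 3*13.
f(t) = 3*sin(13t)*u(t)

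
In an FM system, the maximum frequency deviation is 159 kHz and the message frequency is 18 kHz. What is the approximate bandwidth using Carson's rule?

Carson's rule: BW = 2*(delta_f + f_m)
= 2*(159 + 18) kHz = 354 kHz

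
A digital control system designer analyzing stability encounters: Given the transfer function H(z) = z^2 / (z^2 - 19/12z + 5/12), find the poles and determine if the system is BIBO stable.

Poles are roots of the denominator: z^2 - 19/12z + 5/12 = 0.
Quadratic formula: z = [-(-19/12) +/- sqrt((-19/12)^2 - 4*(5/12))] / 2
Discriminant = 361/144 - 5/3 = 121/144; sqrt = 11/12.
z = (19/12 +/- 11/12) / 2 => z = 5/4 or z = 1/3.
|p1| = 5/4, |p2| = 1/3.
For BIBO stability, all poles must lie inside the unit circle (|p| < 1).
System is UNSTABLE since at least one |p| >= 1.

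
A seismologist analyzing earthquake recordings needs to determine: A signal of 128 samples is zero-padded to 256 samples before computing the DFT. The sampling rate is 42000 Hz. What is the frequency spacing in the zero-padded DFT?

Original DFT: N = 128, resolution = f_s/N = 42000/128 = 2625/8 Hz
Zero-padded DFT: N = 256, resolution = f_s/N = 42000/256 = 2625/16 Hz
Zero-padding interpolates the spectrum (finer frequency grid)
but does NOT improve the true spectral resolution (ability to resolve close frequencies).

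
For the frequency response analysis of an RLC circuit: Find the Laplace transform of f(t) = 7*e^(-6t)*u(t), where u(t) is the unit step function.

Standard Laplace transform pair:
e^(-at)*u(t) <-> 1/(s+a)
With a = 6: L{7*e^(-6t)*u(t)} = 7/(s+6), ROC: Re(s) > -6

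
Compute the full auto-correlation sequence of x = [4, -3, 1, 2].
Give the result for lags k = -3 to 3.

r_xx[k] = sum_m x[m]*x[m+k], indexed from 0, for k = -3 to 3:
  r_xx[-3] = x[3]*x[0] = 8
  r_xx[-2] = x[2]*x[0] + x[3]*x[1] = -2
  r_xx[-1] = x[1]*x[0] + x[2]*x[1] + x[3]*x[2] = -13
  r_xx[0] = x[0]*x[0] + x[1]*x[1] + x[2]*x[2] + x[3]*x[3] = 30
  r_xx[1] = x[0]*x[1] + x[1]*x[2] + x[2]*x[3] = -13
  r_xx[2] = x[0]*x[2] + x[1]*x[3] = -2
  r_xx[3] = x[0]*x[3] = 8
r_xx = [8, -2, -13, 30, -13, -2, 8]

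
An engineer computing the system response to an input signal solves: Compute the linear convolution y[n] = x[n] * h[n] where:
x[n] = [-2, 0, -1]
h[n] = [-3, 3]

y[n] = sum_k x[k]*h[n-k]. Output length = len(x) + len(h) - 1 = 3 + 2 - 1 = 4.
y[0] = -2*-3 = 6
y[1] = 0*-3 + -2*3 = -6
y[2] = -1*-3 + 0*3 = 3
y[3] = -1*3 = -3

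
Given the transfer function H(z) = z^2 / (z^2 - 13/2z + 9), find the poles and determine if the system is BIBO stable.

Poles are roots of the denominator: z^2 - 13/2z + 9 = 0.
Quadratic formula: z = [-(-13/2) +/- sqrt((-13/2)^2 - 4*(9))] / 2
Discriminant = 169/4 - 36 = 25/4; sqrt = 5/2.
z = (13/2 +/- 5/2) / 2 => z = 9/2 or z = 2.
|p1| = 2, |p2| = 9/2.
For BIBO stability, all poles must lie inside the unit circle (|p| < 1).
System is UNSTABLE since at least one |p| >= 1.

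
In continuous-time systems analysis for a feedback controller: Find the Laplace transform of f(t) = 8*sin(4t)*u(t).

Standard pair: sin(wt)*u(t) <-> w/(s^2+w^2)
With w = 4: L{8*sin(4t)*u(t)} = 32/(s^2+16)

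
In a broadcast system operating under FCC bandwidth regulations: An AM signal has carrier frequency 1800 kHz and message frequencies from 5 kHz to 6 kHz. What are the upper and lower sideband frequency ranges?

Upper sideband (USB) = fc + [fm_low, fm_high] = 1800 + [5, 6] = [1805, 1806] kHz
Lower sideband (LSB) = fc - [fm_high, fm_low] = 1800 - [6, 5] = [1794, 1795] kHz
Total occupied spectrum: 1794 kHz to 1806 kHz (plus carrier at 1800 kHz)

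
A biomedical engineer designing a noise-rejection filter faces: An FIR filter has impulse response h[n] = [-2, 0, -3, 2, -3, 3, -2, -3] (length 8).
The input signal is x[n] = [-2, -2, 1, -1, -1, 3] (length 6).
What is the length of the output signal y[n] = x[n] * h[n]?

For linear convolution, the output length is:
len(y) = len(x) + len(h) - 1 = 6 + 8 - 1 = 13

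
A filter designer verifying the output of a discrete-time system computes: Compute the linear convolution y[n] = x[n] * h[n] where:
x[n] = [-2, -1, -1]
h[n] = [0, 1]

y[n] = sum_k x[k]*h[n-k]. Output length = len(x) + len(h) - 1 = 3 + 2 - 1 = 4.
y[0] = -2*0 = 0
y[1] = -1*0 + -2*1 = -2
y[2] = -1*0 + -1*1 = -1
y[3] = -1*1 = -1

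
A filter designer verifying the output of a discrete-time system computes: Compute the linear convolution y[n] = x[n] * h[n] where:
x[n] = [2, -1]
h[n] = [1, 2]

y[n] = sum_k x[k]*h[n-k]. Output length = len(x) + len(h) - 1 = 2 + 2 - 1 = 3.
y[0] = 2*1 = 2
y[1] = -1*1 + 2*2 = 3
y[2] = -1*2 = -2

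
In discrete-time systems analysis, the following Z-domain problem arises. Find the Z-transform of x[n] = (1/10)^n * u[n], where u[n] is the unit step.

The Z-transform of a^n * u[n] is z/(z-a) for |z| > |a|.
Here a = 1/10, so X(z) = z/(z - (1/10)) = 10z/(10z - 1)
ROC: |z| > 1/10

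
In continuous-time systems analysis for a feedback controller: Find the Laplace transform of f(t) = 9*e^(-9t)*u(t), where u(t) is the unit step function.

Standard Laplace transform pair:
e^(-at)*u(t) <-> 1/(s+a)
With a = 9: L{9*e^(-9t)*u(t)} = 9/(s+9), ROC: Re(s) > -9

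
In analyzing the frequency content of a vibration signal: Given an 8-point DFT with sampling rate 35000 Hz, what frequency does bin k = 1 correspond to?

The frequency of DFT bin k is: f_k = k * f_s / N
f_1 = 1 * 35000 / 8 = 4375 Hz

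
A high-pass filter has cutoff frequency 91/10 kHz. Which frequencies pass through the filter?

A high-pass filter passes all frequencies above the cutoff frequency 91/10 kHz and attenuates lower frequencies.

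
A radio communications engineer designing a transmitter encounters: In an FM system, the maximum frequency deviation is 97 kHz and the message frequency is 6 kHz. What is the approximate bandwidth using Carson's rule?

Carson's rule: BW = 2*(delta_f + f_m)
= 2*(97 + 6) kHz = 206 kHz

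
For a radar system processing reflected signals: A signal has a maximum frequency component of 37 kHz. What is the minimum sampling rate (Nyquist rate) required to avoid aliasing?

By the Nyquist-Shannon sampling theorem,
the minimum sampling rate (Nyquist rate) must be at least 2 * f_max.
Nyquist rate = 2 * 37 kHz = 74 kHz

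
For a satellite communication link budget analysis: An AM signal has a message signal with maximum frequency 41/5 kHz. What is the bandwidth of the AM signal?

In AM (double-sideband), the bandwidth is twice the message frequency.
BW = 2 * f_m = 2 * 41/5 kHz = 82/5 kHz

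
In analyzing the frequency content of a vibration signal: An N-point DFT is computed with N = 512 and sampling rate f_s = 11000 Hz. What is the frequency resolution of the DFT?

DFT frequency resolution = f_s / N
= 11000 / 512 = 1375/64 Hz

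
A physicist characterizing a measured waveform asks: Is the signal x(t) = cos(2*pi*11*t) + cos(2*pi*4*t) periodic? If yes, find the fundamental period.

f1 = 11 Hz, f2 = 4 Hz
Period T1 = 1/11, T2 = 1/4
Ratio T1/T2 = 4/11, which is rational.
The signal is periodic with fundamental period T = 1/GCD(11,4) = 1 s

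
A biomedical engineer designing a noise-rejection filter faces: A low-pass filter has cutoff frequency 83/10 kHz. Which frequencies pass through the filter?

A low-pass filter passes all frequencies below the cutoff frequency 83/10 kHz and attenuates higher frequencies.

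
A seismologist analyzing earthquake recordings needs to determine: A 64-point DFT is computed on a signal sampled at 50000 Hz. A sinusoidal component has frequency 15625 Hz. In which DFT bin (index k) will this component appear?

DFT frequency resolution = f_s/N = 50000/64 = 3125/4 Hz
Bin index k = f_signal / resolution = 15625 / 3125/4 = 20
The signal frequency 15625 Hz falls in DFT bin k = 20.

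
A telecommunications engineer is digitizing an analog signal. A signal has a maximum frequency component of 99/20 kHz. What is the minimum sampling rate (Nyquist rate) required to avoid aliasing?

By the Nyquist-Shannon sampling theorem,
the minimum sampling rate (Nyquist rate) must be at least 2 * f_max.
Nyquist rate = 2 * 99/20 kHz = 99/10 kHz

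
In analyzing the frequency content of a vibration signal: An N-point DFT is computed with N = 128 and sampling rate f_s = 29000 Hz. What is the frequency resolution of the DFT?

DFT frequency resolution = f_s / N
= 29000 / 128 = 3625/16 Hz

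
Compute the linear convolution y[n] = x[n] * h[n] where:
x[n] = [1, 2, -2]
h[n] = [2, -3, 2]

y[n] = sum_k x[k]*h[n-k]. Output length = len(x) + len(h) - 1 = 3 + 3 - 1 = 5.
y[0] = 1*2 = 2
y[1] = 2*2 + 1*-3 = 1
y[2] = -2*2 + 2*-3 + 1*2 = -8
y[3] = -2*-3 + 2*2 = 10
y[4] = -2*2 = -4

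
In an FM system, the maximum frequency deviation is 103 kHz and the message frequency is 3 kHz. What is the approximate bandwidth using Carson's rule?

Carson's rule: BW = 2*(delta_f + f_m)
= 2*(103 + 3) kHz = 212 kHz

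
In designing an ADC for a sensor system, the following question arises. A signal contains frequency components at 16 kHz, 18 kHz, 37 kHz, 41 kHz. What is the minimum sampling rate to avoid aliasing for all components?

The highest frequency component is f_max = 41 kHz.
Nyquist rate = 2 * f_max = 2 * 41 kHz = 82 kHz.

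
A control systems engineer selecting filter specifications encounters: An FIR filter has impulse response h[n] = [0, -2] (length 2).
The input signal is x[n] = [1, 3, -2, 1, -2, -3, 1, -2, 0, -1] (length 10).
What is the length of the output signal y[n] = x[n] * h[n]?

For linear convolution, the output length is:
len(y) = len(x) + len(h) - 1 = 10 + 2 - 1 = 11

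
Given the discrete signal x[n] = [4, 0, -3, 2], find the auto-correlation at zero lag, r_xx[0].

The auto-correlation at zero lag r_xx[0] equals the signal energy.
r_xx[0] = sum of x[n]^2 = 4^2 + 0^2 + (-3)^2 + 2^2
= 16 + 0 + 9 + 4 = 29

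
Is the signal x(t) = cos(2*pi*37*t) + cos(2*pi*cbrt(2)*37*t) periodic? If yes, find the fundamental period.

f1 = 37 Hz, f2 = 37*cbrt(2) Hz
Ratio f2/f1 = cbrt(2), which is irrational.
Since the frequency ratio is irrational, no common period exists.
The signal is not periodic.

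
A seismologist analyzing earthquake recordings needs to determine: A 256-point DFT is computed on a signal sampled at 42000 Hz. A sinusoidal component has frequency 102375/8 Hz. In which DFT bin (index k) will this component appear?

DFT frequency resolution = f_s/N = 42000/256 = 2625/16 Hz
Bin index k = f_signal / resolution = 102375/8 / 2625/16 = 78
The signal frequency 102375/8 Hz falls in DFT bin k = 78.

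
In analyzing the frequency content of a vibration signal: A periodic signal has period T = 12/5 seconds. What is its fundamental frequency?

The fundamental frequency is the reciprocal of the period.
f = 1/T = 1/(12/5) = 5/12 Hz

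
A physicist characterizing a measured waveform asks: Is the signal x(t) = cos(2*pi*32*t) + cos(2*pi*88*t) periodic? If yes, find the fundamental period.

f1 = 32 Hz, f2 = 88 Hz
Period T1 = 1/32, T2 = 1/88
Ratio T1/T2 = 88/32, which is rational.
The signal is periodic with fundamental period T = 1/GCD(32,88) = 1/8 s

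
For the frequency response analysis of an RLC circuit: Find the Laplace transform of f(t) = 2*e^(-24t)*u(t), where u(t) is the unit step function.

Standard Laplace transform pair:
e^(-at)*u(t) <-> 1/(s+a)
With a = 24: L{2*e^(-24t)*u(t)} = 2/(s+24), ROC: Re(s) > -24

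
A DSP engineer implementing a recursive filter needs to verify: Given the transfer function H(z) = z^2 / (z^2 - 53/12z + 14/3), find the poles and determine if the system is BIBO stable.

Poles are roots of the denominator: z^2 - 53/12z + 14/3 = 0.
Quadratic formula: z = [-(-53/12) +/- sqrt((-53/12)^2 - 4*(14/3))] / 2
Discriminant = 2809/144 - 56/3 = 121/144; sqrt = 11/12.
z = (53/12 +/- 11/12) / 2 => z = 8/3 or z = 7/4.
|p1| = 8/3, |p2| = 7/4.
For BIBO stability, all poles must lie inside the unit circle (|p| < 1).
System is UNSTABLE since at least one |p| >= 1.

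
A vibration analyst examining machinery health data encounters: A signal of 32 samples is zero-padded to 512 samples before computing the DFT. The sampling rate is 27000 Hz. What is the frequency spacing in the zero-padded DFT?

Original DFT: N = 32, resolution = f_s/N = 27000/32 = 3375/4 Hz
Zero-padded DFT: N = 512, resolution = f_s/N = 27000/512 = 3375/64 Hz
Zero-padding interpolates the spectrum (finer frequency grid)
but does NOT improve the true spectral resolution (ability to resolve close frequencies).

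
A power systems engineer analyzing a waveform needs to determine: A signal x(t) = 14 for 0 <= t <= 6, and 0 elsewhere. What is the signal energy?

Energy = integral of |x(t)|^2 dt over the signal duration
= 14^2 * 6 = 196 * 6 = 1176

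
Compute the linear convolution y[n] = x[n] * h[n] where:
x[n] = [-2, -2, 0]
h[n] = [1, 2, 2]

y[n] = sum_k x[k]*h[n-k]. Output length = len(x) + len(h) - 1 = 3 + 3 - 1 = 5.
y[0] = -2*1 = -2
y[1] = -2*1 + -2*2 = -6
y[2] = 0*1 + -2*2 + -2*2 = -8
y[3] = 0*2 + -2*2 = -4
y[4] = 0*2 = 0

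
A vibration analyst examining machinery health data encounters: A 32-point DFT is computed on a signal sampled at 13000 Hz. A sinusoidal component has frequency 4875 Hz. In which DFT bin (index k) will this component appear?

DFT frequency resolution = f_s/N = 13000/32 = 1625/4 Hz
Bin index k = f_signal / resolution = 4875 / 1625/4 = 12
The signal frequency 4875 Hz falls in DFT bin k = 12.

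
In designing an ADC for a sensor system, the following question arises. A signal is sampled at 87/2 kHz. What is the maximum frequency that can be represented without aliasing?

The maximum frequency that can be represented without aliasing
is the Nyquist frequency: f_max = f_s / 2 = 87/2 kHz / 2 = 87/4 kHz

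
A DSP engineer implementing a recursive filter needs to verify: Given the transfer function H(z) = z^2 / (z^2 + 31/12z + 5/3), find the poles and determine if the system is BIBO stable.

Poles are roots of the denominator: z^2 + 31/12z + 5/3 = 0.
Quadratic formula: z = [-(31/12) +/- sqrt((31/12)^2 - 4*(5/3))] / 2
Discriminant = 961/144 - 20/3 = 1/144; sqrt = 1/12.
z = (-31/12 +/- 1/12) / 2 => z = -5/4 or z = -4/3.
|p1| = 4/3, |p2| = 5/4.
For BIBO stability, all poles must lie inside the unit circle (|p| < 1).
System is UNSTABLE since at least one |p| >= 1.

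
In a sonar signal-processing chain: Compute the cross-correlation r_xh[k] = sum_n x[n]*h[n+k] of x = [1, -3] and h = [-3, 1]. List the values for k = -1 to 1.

Both sequences indexed from 0 and zero outside their support.
Lags with overlap: k = -1 to 1.
  r_xh[-1] = x[1]*h[0] = 9
  r_xh[0] = x[0]*h[0] + x[1]*h[1] = -6
  r_xh[1] = x[0]*h[1] = 1
r_xh = [9, -6, 1] (for k = -1, ..., 1)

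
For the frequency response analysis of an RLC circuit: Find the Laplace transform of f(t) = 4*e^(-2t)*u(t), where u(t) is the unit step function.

Standard Laplace transform pair:
e^(-at)*u(t) <-> 1/(s+a)
With a = 2: L{4*e^(-2t)*u(t)} = 4/(s+2), ROC: Re(s) > -2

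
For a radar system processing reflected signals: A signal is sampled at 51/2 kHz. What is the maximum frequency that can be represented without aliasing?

The maximum frequency that can be represented without aliasing
is the Nyquist frequency: f_max = f_s / 2 = 51/2 kHz / 2 = 51/4 kHz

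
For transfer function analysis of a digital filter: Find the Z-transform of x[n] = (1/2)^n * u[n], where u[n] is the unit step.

The Z-transform of a^n * u[n] is z/(z-a) for |z| > |a|.
Here a = 1/2, so X(z) = z/(z - (1/2)) = 2z/(2z - 1)
ROC: |z| > 1/2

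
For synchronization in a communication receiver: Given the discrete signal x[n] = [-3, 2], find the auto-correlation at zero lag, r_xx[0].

The auto-correlation at zero lag r_xx[0] equals the signal energy.
r_xx[0] = sum of x[n]^2 = (-3)^2 + 2^2
= 9 + 4 = 13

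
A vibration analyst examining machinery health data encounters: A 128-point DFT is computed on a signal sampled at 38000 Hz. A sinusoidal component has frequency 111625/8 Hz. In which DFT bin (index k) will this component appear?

DFT frequency resolution = f_s/N = 38000/128 = 2375/8 Hz
Bin index k = f_signal / resolution = 111625/8 / 2375/8 = 47
The signal frequency 111625/8 Hz falls in DFT bin k = 47.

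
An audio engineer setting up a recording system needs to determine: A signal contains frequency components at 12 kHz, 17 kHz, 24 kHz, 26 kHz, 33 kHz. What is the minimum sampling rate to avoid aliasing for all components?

The highest frequency component is f_max = 33 kHz.
Nyquist rate = 2 * f_max = 2 * 33 kHz = 66 kHz.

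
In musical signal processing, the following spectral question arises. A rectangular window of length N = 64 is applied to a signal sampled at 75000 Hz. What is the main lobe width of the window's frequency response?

For a rectangular window of length N,
the main lobe width in frequency is 2*f_s/N.
= 2*75000/64 = 9375/4 Hz
This determines the minimum frequency separation for resolving two sinusoids.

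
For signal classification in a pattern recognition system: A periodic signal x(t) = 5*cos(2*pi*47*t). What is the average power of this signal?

Average power of A*cos(wt) is A^2/2.
P = 5^2 / 2 = 25/2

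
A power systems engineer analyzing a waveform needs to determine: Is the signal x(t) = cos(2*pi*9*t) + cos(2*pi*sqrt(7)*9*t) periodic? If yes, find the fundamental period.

f1 = 9 Hz, f2 = 9*sqrt(7) Hz
Ratio f2/f1 = sqrt(7), which is irrational.
Since the frequency ratio is irrational, no common period exists.
The signal is not periodic.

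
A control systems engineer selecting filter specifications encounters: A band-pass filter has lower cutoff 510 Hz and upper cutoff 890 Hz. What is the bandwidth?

Bandwidth = f_high - f_low
= 890 Hz - 510 Hz = 380 Hz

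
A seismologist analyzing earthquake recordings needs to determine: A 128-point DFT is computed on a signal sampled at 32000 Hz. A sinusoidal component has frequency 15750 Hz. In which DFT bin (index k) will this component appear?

DFT frequency resolution = f_s/N = 32000/128 = 250 Hz
Bin index k = f_signal / resolution = 15750 / 250 = 63
The signal frequency 15750 Hz falls in DFT bin k = 63.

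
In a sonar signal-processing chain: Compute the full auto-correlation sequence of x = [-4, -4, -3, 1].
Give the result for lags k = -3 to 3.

r_xx[k] = sum_m x[m]*x[m+k], indexed from 0, for k = -3 to 3:
  r_xx[-3] = x[3]*x[0] = -4
  r_xx[-2] = x[2]*x[0] + x[3]*x[1] = 8
  r_xx[-1] = x[1]*x[0] + x[2]*x[1] + x[3]*x[2] = 25
  r_xx[0] = x[0]*x[0] + x[1]*x[1] + x[2]*x[2] + x[3]*x[3] = 42
  r_xx[1] = x[0]*x[1] + x[1]*x[2] + x[2]*x[3] = 25
  r_xx[2] = x[0]*x[2] + x[1]*x[3] = 8
  r_xx[3] = x[0]*x[3] = -4
r_xx = [-4, 8, 25, 42, 25, 8, -4]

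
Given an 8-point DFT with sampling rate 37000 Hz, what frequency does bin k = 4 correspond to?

The frequency of DFT bin k is: f_k = k * f_s / N
f_4 = 4 * 37000 / 8 = 18500 Hz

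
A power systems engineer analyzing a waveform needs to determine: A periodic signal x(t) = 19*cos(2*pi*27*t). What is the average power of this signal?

Average power of A*cos(wt) is A^2/2.
P = 19^2 / 2 = 361/2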